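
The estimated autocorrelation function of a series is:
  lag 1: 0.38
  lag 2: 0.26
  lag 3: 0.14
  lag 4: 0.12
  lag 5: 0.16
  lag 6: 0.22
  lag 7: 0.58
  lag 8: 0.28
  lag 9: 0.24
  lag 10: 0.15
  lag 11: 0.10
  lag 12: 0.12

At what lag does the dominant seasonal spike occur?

The largest autocorrelation is r_7 = 0.58; the remaining lags stay at or below 0.38. The elevated value at lag 1 (0.38), dropping to 0.26 at lag 2, reflects decaying short-term dependence rather than seasonality.
The dominant spike at lag 7 indicates a seasonal period of 7.

7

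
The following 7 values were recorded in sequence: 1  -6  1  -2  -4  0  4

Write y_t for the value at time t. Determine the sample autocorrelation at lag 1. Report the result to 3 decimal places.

Mean ȳ = (1 − 6 + 1 − 2 − 4 + 0 + 4)/7 = -0.8571
Deviations from mean: 1.8571, -5.1429, 1.8571, -1.1429, -3.1429, 0.8571, 4.8571
Σ(y_t−ȳ)(y_{t+1}−ȳ) = (-9.5510) + (-9.5510) + (-2.1224) + (3.5918) + (-2.6939) + (4.1633) = -16.1633
Denominator Σ(y_t−ȳ)² = 68.8571
r_1 = -16.1633 / 68.8571 = -0.235

-0.235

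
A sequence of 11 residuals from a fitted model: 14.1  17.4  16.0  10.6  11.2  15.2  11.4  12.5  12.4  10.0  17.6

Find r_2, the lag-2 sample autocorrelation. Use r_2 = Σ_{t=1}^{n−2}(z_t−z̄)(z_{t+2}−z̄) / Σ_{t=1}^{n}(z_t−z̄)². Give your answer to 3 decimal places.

Mean z̄ = (14.1 + 17.4 + 16.0 + 10.6 + 11.2 + 15.2 + 11.4 + 12.5 + 12.4 + 10.0 + 17.6)/11 = 13.4909
Numerator Σ_{t=1}^{9}(z_t−z̄)(z_{t+2}−z̄) = -16.1074
Denominator Σ(z_t−z̄)² = 74.0891
r_2 = -16.1074 / 74.0891 = -0.217

-0.217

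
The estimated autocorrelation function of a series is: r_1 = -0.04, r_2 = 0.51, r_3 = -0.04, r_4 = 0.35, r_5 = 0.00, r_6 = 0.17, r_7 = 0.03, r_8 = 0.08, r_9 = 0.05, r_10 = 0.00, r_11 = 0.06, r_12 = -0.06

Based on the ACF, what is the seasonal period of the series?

The largest autocorrelation is r_2 = 0.51, with weaker echoes at lags 4 (0.35) and 6 (0.17); the remaining lags stay at or below 0.08.
The dominant spike at lag 2 indicates a seasonal period of 2.

2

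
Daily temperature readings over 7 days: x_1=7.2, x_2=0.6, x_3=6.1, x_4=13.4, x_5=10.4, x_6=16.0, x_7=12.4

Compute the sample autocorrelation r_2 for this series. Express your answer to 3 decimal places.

-0.012

Mean x̄ = (7.2 + 0.6 + 6.1 + 13.4 + 10.4 + 16.0 + 12.4)/7 = 9.4429
Σ(x_t−x̄)(x_{t+2}−x̄) = (7.4976) + (-34.9924) + (-3.1996) + (25.9476) + (2.8304) = -1.9165
Denominator Σ(x_t−x̄)² = 162.7171
r_2 = -1.9165 / 162.7171 = -0.012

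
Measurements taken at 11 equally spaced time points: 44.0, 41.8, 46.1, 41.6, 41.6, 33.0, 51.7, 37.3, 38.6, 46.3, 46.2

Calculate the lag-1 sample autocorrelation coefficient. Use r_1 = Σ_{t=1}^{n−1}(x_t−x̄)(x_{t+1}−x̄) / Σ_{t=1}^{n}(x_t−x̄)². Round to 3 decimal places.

Mean x̄ = (44.0 + 41.8 + 46.1 + 41.6 + 41.6 + 33.0 + 51.7 + 37.3 + 38.6 + 46.3 + 46.2)/11 = 42.5636
Numerator Σ_{t=1}^{10}(x_t−x̄)(x_{t+1}−x̄) = -112.8877
Denominator Σ(x_t−x̄)² = 262.5455
r_1 = -112.8877 / 262.5455 = -0.430

-0.430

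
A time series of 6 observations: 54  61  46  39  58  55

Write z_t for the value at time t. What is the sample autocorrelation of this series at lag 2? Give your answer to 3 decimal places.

Mean z̄ = (54 + 61 + 46 + 39 + 58 + 55)/6 = 52.1667
Σ(z_t−z̄)(z_{t+2}−z̄) = (-11.3056) + (-116.3056) + (-35.9722) + (-37.3056) = -200.8889
Denominator Σ(z_t−z̄)² = 334.8333
r_2 = -200.8889 / 334.8333 = -0.600

-0.600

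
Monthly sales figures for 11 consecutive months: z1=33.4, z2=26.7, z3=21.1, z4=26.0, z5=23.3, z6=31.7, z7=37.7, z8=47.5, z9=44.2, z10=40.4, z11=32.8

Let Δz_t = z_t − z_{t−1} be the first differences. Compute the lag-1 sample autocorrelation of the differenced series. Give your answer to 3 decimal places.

0.237

First differences Δz: -6.7, -5.6, 4.9, -2.7, 8.4, 6.0, 9.8, -3.3, -3.8, -7.6
Mean of differences = -0.0600
Numerator Σ(Δz_t−Δz̄)(Δz_{t+1}−Δz̄) = 93.2684
Denominator Σ(Δz_t−Δz̄)² = 393.2040
r_1(Δz) = 93.2684 / 393.2040 = 0.237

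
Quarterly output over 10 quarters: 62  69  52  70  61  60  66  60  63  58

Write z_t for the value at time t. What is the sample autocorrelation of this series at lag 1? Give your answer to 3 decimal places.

Mean z̄ = (62 + 69 + 52 + 70 + 61 + 60 + 66 + 60 + 63 + 58)/10 = 62.1000
Numerator Σ_{t=1}^{9}(z_t−z̄)(z_{t+1}−z̄) = -178.5100
Denominator Σ(z_t−z̄)² = 254.9000
r_1 = -178.5100 / 254.9000 = -0.700

-0.700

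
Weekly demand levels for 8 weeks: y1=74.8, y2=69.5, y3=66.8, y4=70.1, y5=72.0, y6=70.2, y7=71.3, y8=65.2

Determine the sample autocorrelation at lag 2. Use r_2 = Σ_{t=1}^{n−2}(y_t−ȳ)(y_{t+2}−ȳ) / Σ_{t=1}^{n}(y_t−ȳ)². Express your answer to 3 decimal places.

-0.324

Mean ȳ = (74.8 + 69.5 + 66.8 + 70.1 + 72.0 + 70.2 + 71.3 + 65.2)/8 = 69.9875
Deviations from mean: 4.8125, -0.4875, -3.1875, 0.1125, 2.0125, 0.2125, 1.3125, -4.7875
Σ(y_t−ȳ)(y_{t+2}−ȳ) = (-15.3398) + (-0.0548) + (-6.4148) + (0.0239) + (2.6414) + (-1.0173) = -20.1616
Denominator Σ(y_t−ȳ)² = 62.3088
r_2 = -20.1616 / 62.3088 = -0.324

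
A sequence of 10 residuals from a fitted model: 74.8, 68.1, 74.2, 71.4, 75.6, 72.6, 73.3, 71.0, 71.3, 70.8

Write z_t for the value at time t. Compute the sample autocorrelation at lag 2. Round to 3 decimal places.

Mean z̄ = (74.8 + 68.1 + 74.2 + 71.4 + 75.6 + 72.6 + 73.3 + 71.0 + 71.3 + 70.8)/10 = 72.3100
Numerator Σ_{t=1}^{8}(z_t−z̄)(z_{t+2}−z̄) = 18.3468
Denominator Σ(z_t−z̄)² = 45.2290
r_2 = 18.3468 / 45.2290 = 0.406

0.406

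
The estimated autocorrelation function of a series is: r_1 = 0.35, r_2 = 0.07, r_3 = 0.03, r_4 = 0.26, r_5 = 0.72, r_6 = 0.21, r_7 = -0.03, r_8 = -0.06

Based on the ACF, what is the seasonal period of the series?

5

The largest autocorrelation is r_5 = 0.72; the remaining lags stay at or below 0.35. The elevated value at lag 1 (0.35), dropping to 0.07 at lag 2, reflects decaying short-term dependence rather than seasonality.
The dominant spike at lag 5 indicates a seasonal period of 5.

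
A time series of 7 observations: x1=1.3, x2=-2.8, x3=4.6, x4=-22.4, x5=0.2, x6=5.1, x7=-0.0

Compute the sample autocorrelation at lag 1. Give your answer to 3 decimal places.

Mean x̄ = (1.3 − 2.8 + 4.6 − 22.4 + 0.2 + 5.1 − 0.0)/7 = -2.0000
Deviations from mean: 3.3000, -0.8000, 6.6000, -20.4000, 2.2000, 7.1000, 2.0000
Σ(x_t−x̄)(x_{t+1}−x̄) = (-2.6400) + (-5.2800) + (-134.6400) + (-44.8800) + (15.6200) + (14.2000) = -157.6200
Denominator Σ(x_t−x̄)² = 530.5000
r_1 = -157.6200 / 530.5000 = -0.297

-0.297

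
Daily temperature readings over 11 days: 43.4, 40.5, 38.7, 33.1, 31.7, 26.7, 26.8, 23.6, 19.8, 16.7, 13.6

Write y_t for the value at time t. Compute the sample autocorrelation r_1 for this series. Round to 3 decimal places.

0.712

Mean ȳ = (43.4 + 40.5 + 38.7 + 33.1 + 31.7 + 26.7 + 26.8 + 23.6 + 19.8 + 16.7 + 13.6)/11 = 28.6000
Numerator Σ_{t=1}^{10}(y_t−ȳ)(y_{t+1}−ȳ) = 689.4600
Denominator Σ(y_t−ȳ)² = 968.4200
r_1 = 689.4600 / 968.4200 = 0.712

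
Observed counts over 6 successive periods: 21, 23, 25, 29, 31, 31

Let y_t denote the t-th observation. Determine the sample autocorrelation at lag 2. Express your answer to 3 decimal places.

Mean ȳ = (21 + 23 + 25 + 29 + 31 + 31)/6 = 26.6667
Σ(y_t−ȳ)(y_{t+2}−ȳ) = (9.4444) + (-8.5556) + (-7.2222) + (10.1111) = 3.7778
Denominator Σ(y_t−ȳ)² = 91.3333
r_2 = 3.7778 / 91.3333 = 0.041

0.041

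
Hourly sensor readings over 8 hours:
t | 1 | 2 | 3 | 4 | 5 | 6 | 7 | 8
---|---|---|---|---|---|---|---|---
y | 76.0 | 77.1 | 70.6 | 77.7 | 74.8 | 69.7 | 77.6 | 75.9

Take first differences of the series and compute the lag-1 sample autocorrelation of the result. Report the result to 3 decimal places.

-0.583

First differences Δy: 1.1, -6.5, 7.1, -2.9, -5.1, 7.9, -1.7
Mean of differences = -0.0143
Numerator Σ(Δy_t−Δȳ)(Δy_{t+1}−Δȳ) = -112.8131
Denominator Σ(Δy_t−Δȳ)² = 193.5886
r_1(Δy) = -112.8131 / 193.5886 = -0.583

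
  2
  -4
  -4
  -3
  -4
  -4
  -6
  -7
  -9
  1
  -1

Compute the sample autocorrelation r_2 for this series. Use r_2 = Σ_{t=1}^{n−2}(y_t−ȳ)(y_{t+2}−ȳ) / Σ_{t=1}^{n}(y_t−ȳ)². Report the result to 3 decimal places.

-0.153

Mean ȳ = (2 − 4 − 4 − 3 − 4 − 4 − 6 − 7 − 9 + 1 − 1)/11 = -3.5455
Numerator Σ_{t=1}^{9}(y_t−ȳ)(y_{t+2}−ȳ) = -16.3223
Denominator Σ(y_t−ȳ)² = 106.7273
r_2 = -16.3223 / 106.7273 = -0.153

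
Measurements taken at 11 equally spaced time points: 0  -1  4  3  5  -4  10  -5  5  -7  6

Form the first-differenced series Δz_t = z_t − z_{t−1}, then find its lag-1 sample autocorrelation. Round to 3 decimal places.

First differences Δz: -1, 5, -1, 2, -9, 14, -15, 10, -12, 13
Mean of differences = 0.6000
Numerator Σ(Δz_t−Δz̄)(Δz_{t+1}−Δz̄) = -788.7600
Denominator Σ(Δz_t−Δz̄)² = 942.4000
r_1(Δz) = -788.7600 / 942.4000 = -0.837

-0.837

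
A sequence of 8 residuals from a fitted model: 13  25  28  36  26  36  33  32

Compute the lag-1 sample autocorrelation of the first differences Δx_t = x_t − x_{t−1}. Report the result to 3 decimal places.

First differences Δx: 12, 3, 8, -10, 10, -3, -1
Mean of differences = 2.7143
Numerator Σ(Δx_t−Δx̄)(Δx_{t+1}−Δx̄) = -176.0816
Denominator Σ(Δx_t−Δx̄)² = 375.4286
r_1(Δx) = -176.0816 / 375.4286 = -0.469

-0.469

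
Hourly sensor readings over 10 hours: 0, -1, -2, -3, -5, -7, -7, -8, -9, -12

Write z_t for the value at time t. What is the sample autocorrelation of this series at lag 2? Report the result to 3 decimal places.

0.393

Mean z̄ = (0 − 1 − 2 − 3 − 5 − 7 − 7 − 8 − 9 − 12)/10 = -5.4000
Numerator Σ_{t=1}^{8}(z_t−z̄)(z_{t+2}−z̄) = 52.8800
Denominator Σ(z_t−z̄)² = 134.4000
r_2 = 52.8800 / 134.4000 = 0.393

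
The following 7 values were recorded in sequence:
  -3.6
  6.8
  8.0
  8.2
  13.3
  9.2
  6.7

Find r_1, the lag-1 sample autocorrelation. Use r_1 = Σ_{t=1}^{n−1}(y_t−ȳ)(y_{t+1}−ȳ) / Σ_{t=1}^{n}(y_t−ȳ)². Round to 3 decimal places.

0.154

Mean ȳ = (-3.6 + 6.8 + 8.0 + 8.2 + 13.3 + 9.2 + 6.7)/7 = 6.9429
Numerator Σ_{t=1}^{6}(y_t−ȳ)(y_{t+1}−ȳ) = 24.4767
Denominator Σ(y_t−ȳ)² = 159.4371
r_1 = 24.4767 / 159.4371 = 0.154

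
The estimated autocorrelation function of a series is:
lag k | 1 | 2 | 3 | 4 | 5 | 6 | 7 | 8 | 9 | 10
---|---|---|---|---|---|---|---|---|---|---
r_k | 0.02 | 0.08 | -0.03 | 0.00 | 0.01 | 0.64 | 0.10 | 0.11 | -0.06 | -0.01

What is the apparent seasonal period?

The largest autocorrelation is r_6 = 0.64; the remaining lags stay at or below 0.11.
The dominant spike at lag 6 indicates a seasonal period of 6.

6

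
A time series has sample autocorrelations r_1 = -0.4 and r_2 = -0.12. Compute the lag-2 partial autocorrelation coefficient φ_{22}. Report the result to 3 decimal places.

φ_{22} = (r_2 − r_1²) / (1 − r_1²)
r_1² = (-0.4)² = 0.16
Numerator = -0.12 − 0.1600 = -0.2800; denominator = 1 − 0.1600 = 0.8400
φ_{22} = -0.2800 / 0.8400 = -0.333

-0.333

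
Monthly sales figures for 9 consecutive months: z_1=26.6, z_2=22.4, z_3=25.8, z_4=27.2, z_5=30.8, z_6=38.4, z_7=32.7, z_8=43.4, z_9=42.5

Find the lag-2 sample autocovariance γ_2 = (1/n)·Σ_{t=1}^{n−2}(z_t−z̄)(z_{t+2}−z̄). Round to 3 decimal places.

Mean z̄ = (26.6 + 22.4 + 25.8 + 27.2 + 30.8 + 38.4 + 32.7 + 43.4 + 42.5)/9 = 32.2000
Σ_{t=1}^{7}(z_t−z̄)(z_{t+2}−z̄) = 136.6900
γ_2 = 136.6900 / 9 = 15.188

15.188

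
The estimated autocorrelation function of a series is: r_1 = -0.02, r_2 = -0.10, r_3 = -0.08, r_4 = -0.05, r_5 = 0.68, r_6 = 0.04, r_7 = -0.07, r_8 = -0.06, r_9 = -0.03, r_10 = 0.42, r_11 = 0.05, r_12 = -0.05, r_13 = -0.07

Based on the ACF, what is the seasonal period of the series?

The largest autocorrelation is r_5 = 0.68, with a weaker echo at lag 10 (0.42); the remaining lags stay at or below 0.05.
The dominant spike at lag 5 indicates a seasonal period of 5.

5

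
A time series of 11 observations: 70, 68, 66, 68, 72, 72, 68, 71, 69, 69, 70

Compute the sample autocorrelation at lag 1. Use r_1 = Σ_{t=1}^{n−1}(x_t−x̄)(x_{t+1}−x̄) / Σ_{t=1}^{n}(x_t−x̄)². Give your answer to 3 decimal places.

0.149

Mean x̄ = (70 + 68 + 66 + 68 + 72 + 72 + 68 + 71 + 69 + 69 + 70)/11 = 69.3636
Numerator Σ_{t=1}^{10}(x_t−x̄)(x_{t+1}−x̄) = 5.1405
Denominator Σ(x_t−x̄)² = 34.5455
r_1 = 5.1405 / 34.5455 = 0.149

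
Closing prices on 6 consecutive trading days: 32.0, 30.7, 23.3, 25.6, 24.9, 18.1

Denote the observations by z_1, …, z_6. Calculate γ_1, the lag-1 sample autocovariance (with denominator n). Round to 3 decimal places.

4.297

Mean z̄ = (32.0 + 30.7 + 23.3 + 25.6 + 24.9 + 18.1)/6 = 25.7667
Deviations: 6.2333, 4.9333, -2.4667, -0.1667, -0.8667, -7.6667
Σ_{t=1}^{5}(z_t−z̄)(z_{t+1}−z̄) = 25.7822
γ_1 = 25.7822 / 6 = 4.297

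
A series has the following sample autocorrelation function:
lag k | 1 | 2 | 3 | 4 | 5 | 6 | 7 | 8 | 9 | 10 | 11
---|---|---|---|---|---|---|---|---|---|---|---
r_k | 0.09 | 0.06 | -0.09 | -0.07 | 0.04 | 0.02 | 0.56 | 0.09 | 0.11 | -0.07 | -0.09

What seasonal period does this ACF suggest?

7

The largest autocorrelation is r_7 = 0.56; the remaining lags stay at or below 0.11.
The dominant spike at lag 7 indicates a seasonal period of 7.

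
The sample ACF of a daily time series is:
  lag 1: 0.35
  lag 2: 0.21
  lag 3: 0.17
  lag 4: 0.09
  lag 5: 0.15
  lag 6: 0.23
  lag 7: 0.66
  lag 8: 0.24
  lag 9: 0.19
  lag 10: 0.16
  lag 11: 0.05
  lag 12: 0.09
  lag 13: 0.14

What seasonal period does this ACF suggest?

The largest autocorrelation is r_7 = 0.66; the remaining lags stay at or below 0.35. The elevated value at lag 1 (0.35), dropping to 0.21 at lag 2, reflects decaying short-term dependence rather than seasonality.
The dominant spike at lag 7 indicates a seasonal period of 7.

7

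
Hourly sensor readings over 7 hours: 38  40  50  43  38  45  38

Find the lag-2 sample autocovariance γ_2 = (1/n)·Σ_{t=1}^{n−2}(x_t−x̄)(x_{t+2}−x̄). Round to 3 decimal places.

-6.534

Mean x̄ = (38 + 40 + 50 + 43 + 38 + 45 + 38)/7 = 41.7143
Σ_{t=1}^{5}(x_t−x̄)(x_{t+2}−x̄) = -45.7347
γ_2 = -45.7347 / 7 = -6.534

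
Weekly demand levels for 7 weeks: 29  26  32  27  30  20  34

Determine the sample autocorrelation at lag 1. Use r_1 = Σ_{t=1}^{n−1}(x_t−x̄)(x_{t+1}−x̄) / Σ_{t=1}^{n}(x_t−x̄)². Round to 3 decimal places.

Mean x̄ = (29 + 26 + 32 + 27 + 30 + 20 + 34)/7 = 28.2857
Deviations from mean: 0.7143, -2.2857, 3.7143, -1.2857, 1.7143, -8.2857, 5.7143
Σ(x_t−x̄)(x_{t+1}−x̄) = (-1.6327) + (-8.4898) + (-4.7755) + (-2.2041) + (-14.2041) + (-47.3469) = -78.6531
Denominator Σ(x_t−x̄)² = 125.4286
r_1 = -78.6531 / 125.4286 = -0.627

-0.627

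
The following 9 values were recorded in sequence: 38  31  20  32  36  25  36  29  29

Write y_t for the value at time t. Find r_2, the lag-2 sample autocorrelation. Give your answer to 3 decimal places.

-0.429

Mean ȳ = (38 + 31 + 20 + 32 + 36 + 25 + 36 + 29 + 29)/9 = 30.6667
Σ(y_t−ȳ)(y_{t+2}−ȳ) = (-78.2222) + (0.4444) + (-56.8889) + (-7.5556) + (28.4444) + (9.4444) + (-8.8889) = -113.2222
Denominator Σ(y_t−ȳ)² = 264.0000
r_2 = -113.2222 / 264.0000 = -0.429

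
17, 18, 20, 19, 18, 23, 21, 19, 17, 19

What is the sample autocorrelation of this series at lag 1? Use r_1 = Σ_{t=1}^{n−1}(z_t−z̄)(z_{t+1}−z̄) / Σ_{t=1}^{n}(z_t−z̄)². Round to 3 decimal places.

Mean z̄ = (17 + 18 + 20 + 19 + 18 + 23 + 21 + 19 + 17 + 19)/10 = 19.1000
Numerator Σ_{t=1}^{9}(z_t−z̄)(z_{t+1}−z̄) = 4.6900
Denominator Σ(z_t−z̄)² = 30.9000
r_1 = 4.6900 / 30.9000 = 0.152

0.152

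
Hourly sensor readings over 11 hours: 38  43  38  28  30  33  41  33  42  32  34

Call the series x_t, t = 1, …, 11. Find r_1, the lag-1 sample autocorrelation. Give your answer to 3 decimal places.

0.049

Mean x̄ = (38 + 43 + 38 + 28 + 30 + 33 + 41 + 33 + 42 + 32 + 34)/11 = 35.6364
Numerator Σ_{t=1}^{10}(x_t−x̄)(x_{t+1}−x̄) = 12.4132
Denominator Σ(x_t−x̄)² = 254.5455
r_1 = 12.4132 / 254.5455 = 0.049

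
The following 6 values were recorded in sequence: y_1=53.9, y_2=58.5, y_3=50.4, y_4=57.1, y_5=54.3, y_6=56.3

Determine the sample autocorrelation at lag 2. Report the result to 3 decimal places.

0.451

Mean ȳ = (53.9 + 58.5 + 50.4 + 57.1 + 54.3 + 56.3)/6 = 55.0833
Deviations from mean: -1.1833, 3.4167, -4.6833, 2.0167, -0.7833, 1.2167
Σ(y_t−ȳ)(y_{t+2}−ȳ) = (5.5419) + (6.8903) + (3.6686) + (2.4536) = 18.5544
Denominator Σ(y_t−ȳ)² = 41.1683
r_2 = 18.5544 / 41.1683 = 0.451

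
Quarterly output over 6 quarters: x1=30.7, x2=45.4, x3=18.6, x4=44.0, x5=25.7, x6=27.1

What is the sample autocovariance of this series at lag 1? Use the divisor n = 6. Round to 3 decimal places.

-67.007

Mean x̄ = (30.7 + 45.4 + 18.6 + 44.0 + 25.7 + 27.1)/6 = 31.9167
Deviations: -1.2167, 13.4833, -13.3167, 12.0833, -6.2167, -4.8167
Σ_{t=1}^{5}(x_t−x̄)(x_{t+1}−x̄) = -402.0419
γ_1 = -402.0419 / 6 = -67.007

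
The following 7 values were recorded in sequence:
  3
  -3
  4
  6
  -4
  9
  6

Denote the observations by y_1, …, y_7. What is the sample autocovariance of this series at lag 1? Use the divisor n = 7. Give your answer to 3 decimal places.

Mean ȳ = (3 − 3 + 4 + 6 − 4 + 9 + 6)/7 = 3.0000
Deviations: 0.0000, -6.0000, 1.0000, 3.0000, -7.0000, 6.0000, 3.0000
Σ_{t=1}^{6}(y_t−ȳ)(y_{t+1}−ȳ) = -48.0000
γ_1 = -48.0000 / 7 = -6.857

-6.857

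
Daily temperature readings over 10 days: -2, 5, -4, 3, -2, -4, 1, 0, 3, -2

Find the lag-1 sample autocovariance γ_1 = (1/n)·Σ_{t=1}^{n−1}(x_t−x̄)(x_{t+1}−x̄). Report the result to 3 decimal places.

Mean x̄ = (-2 + 5 − 4 + 3 − 2 − 4 + 1 + 0 + 3 − 2)/10 = -0.2000
Σ_{t=1}^{9}(x_t−x̄)(x_{t+1}−x̄) = -49.6400
γ_1 = -49.6400 / 10 = -4.964

-4.964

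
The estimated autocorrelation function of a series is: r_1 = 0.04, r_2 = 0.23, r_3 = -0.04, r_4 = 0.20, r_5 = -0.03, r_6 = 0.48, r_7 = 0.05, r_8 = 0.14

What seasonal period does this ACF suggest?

The largest autocorrelation is r_6 = 0.48; the remaining lags stay at or below 0.23.
The dominant spike at lag 6 indicates a seasonal period of 6.

6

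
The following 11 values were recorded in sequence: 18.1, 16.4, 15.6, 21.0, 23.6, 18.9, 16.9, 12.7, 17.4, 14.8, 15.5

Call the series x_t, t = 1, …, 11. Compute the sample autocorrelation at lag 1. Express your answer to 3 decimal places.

0.360

Mean x̄ = (18.1 + 16.4 + 15.6 + 21.0 + 23.6 + 18.9 + 16.9 + 12.7 + 17.4 + 14.8 + 15.5)/11 = 17.3545
Numerator Σ_{t=1}^{10}(x_t−x̄)(x_{t+1}−x̄) = 32.8098
Denominator Σ(x_t−x̄)² = 91.0673
r_1 = 32.8098 / 91.0673 = 0.360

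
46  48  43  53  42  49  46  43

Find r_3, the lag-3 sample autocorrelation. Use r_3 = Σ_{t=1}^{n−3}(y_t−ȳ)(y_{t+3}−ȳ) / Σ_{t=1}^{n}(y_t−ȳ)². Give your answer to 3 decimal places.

Mean ȳ = (46 + 48 + 43 + 53 + 42 + 49 + 46 + 43)/8 = 46.2500
Deviations from mean: -0.2500, 1.7500, -3.2500, 6.7500, -4.2500, 2.7500, -0.2500, -3.2500
Σ(y_t−ȳ)(y_{t+3}−ȳ) = (-1.6875) + (-7.4375) + (-8.9375) + (-1.6875) + (13.8125) = -5.9375
Denominator Σ(y_t−ȳ)² = 95.5000
r_3 = -5.9375 / 95.5000 = -0.062

-0.062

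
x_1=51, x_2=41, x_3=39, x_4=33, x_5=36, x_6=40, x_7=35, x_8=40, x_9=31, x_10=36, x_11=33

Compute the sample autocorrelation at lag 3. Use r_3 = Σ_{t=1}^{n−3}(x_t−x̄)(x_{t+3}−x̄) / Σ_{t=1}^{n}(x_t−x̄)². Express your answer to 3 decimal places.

-0.258

Mean x̄ = (51 + 41 + 39 + 33 + 36 + 40 + 35 + 40 + 31 + 36 + 33)/11 = 37.7273
Numerator Σ_{t=1}^{8}(x_t−x̄)(x_{t+3}−x̄) = -77.8595
Denominator Σ(x_t−x̄)² = 302.1818
r_3 = -77.8595 / 302.1818 = -0.258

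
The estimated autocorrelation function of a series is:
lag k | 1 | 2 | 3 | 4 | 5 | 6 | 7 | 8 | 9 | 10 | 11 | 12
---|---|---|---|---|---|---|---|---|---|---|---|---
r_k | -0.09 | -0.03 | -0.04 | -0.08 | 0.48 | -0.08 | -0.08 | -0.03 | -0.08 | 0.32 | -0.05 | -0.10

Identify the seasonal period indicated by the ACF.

5

The largest autocorrelation is r_5 = 0.48, with a weaker echo at lag 10 (0.32); the remaining lags stay at or below -0.03.
The dominant spike at lag 5 indicates a seasonal period of 5.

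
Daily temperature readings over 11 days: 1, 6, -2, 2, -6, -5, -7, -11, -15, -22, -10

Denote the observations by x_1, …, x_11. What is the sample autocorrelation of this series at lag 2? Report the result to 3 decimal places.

Mean x̄ = (1 + 6 − 2 + 2 − 6 − 5 − 7 − 11 − 15 − 22 − 10)/11 = -6.2727
Numerator Σ_{t=1}^{9}(x_t−x̄)(x_{t+2}−x̄) = 251.3058
Denominator Σ(x_t−x̄)² = 652.1818
r_2 = 251.3058 / 652.1818 = 0.385

0.385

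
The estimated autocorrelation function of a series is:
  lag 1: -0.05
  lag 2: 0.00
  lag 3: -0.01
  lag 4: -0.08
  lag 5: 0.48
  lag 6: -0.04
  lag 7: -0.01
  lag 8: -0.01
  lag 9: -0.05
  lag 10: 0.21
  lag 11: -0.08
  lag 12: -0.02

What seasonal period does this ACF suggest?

5

The largest autocorrelation is r_5 = 0.48, with a weaker echo at lag 10 (0.21); the remaining lags stay at or below 0.00.
The dominant spike at lag 5 indicates a seasonal period of 5.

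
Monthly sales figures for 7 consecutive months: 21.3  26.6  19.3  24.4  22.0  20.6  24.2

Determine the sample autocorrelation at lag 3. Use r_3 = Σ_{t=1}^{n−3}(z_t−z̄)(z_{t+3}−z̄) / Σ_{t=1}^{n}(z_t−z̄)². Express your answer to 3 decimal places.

0.121

Mean z̄ = (21.3 + 26.6 + 19.3 + 24.4 + 22.0 + 20.6 + 24.2)/7 = 22.6286
Deviations from mean: -1.3286, 3.9714, -3.3286, 1.7714, -0.6286, -2.0286, 1.5714
Numerator Σ_{t=1}^{4}(z_t−z̄)(z_{t+3}−z̄) = 4.6861
Denominator Σ(z_t−z̄)² = 38.7343
r_3 = 4.6861 / 38.7343 = 0.121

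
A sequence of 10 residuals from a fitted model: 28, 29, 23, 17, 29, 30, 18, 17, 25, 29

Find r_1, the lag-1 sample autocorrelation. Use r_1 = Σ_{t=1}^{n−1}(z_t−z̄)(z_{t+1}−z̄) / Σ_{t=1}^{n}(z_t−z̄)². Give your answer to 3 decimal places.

Mean z̄ = (28 + 29 + 23 + 17 + 29 + 30 + 18 + 17 + 25 + 29)/10 = 24.5000
Numerator Σ_{t=1}^{9}(z_t−z̄)(z_{t+1}−z̄) = 22.7500
Denominator Σ(z_t−z̄)² = 260.5000
r_1 = 22.7500 / 260.5000 = 0.087

0.087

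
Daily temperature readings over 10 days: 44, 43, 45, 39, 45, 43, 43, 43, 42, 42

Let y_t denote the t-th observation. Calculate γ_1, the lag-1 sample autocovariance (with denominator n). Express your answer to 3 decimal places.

-1.511

Mean ȳ = (44 + 43 + 45 + 39 + 45 + 43 + 43 + 43 + 42 + 42)/10 = 42.9000
Σ_{t=1}^{9}(y_t−ȳ)(y_{t+1}−ȳ) = -15.1100
γ_1 = -15.1100 / 10 = -1.511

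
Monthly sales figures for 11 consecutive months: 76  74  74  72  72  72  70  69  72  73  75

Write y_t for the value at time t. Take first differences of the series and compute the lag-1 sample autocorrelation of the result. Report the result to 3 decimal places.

First differences Δy: -2, 0, -2, 0, 0, -2, -1, 3, 1, 2
Mean of differences = -0.1000
Numerator Σ(Δy_t−Δȳ)(Δy_{t+1}−Δȳ) = 3.8900
Denominator Σ(Δy_t−Δȳ)² = 26.9000
r_1(Δy) = 3.8900 / 26.9000 = 0.145

0.145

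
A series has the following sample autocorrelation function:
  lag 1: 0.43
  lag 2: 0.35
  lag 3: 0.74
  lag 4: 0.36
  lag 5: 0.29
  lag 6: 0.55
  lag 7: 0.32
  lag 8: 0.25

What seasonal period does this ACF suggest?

3

The largest autocorrelation is r_3 = 0.74, with a weaker echo at lag 6 (0.55); the remaining lags stay at or below 0.43. The elevated value at lag 1 (0.43), dropping to 0.35 at lag 2, reflects decaying short-term dependence rather than seasonality.
The dominant spike at lag 3 indicates a seasonal period of 3.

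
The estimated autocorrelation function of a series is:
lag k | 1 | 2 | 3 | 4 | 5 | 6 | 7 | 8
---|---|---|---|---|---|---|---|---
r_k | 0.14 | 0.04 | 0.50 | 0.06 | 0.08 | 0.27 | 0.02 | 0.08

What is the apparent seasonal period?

3

The largest autocorrelation is r_3 = 0.50, with a weaker echo at lag 6 (0.27); the remaining lags stay at or below 0.14.
The dominant spike at lag 3 indicates a seasonal period of 3.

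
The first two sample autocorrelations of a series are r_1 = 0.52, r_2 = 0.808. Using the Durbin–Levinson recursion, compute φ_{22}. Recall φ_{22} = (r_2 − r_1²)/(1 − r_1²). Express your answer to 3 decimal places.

φ_{22} = (r_2 − r_1²) / (1 − r_1²)
r_1² = (0.52)² = 0.2704
Numerator = 0.808 − 0.2704 = 0.5376; denominator = 1 − 0.2704 = 0.7296
φ_{22} = 0.5376 / 0.7296 = 0.737

0.737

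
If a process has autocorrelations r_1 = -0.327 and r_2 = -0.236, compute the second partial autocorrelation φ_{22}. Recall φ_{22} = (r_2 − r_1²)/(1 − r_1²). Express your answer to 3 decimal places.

φ_{22} = (r_2 − r_1²) / (1 − r_1²)
r_1² = (-0.327)² = 0.106929
Numerator = -0.236 − 0.1069 = -0.3429; denominator = 1 − 0.1069 = 0.8931
φ_{22} = -0.3429 / 0.8931 = -0.384

-0.384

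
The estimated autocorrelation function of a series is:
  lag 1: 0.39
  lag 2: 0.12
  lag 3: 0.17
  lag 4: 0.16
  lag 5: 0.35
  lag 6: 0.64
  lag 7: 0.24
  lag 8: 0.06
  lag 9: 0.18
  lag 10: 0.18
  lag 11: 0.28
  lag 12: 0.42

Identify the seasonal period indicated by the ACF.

6

The largest autocorrelation is r_6 = 0.64, with a weaker echo at lag 12 (0.42); the remaining lags stay at or below 0.39. The elevated value at lag 1 (0.39), dropping to 0.12 at lag 2, reflects decaying short-term dependence rather than seasonality.
The dominant spike at lag 6 indicates a seasonal period of 6.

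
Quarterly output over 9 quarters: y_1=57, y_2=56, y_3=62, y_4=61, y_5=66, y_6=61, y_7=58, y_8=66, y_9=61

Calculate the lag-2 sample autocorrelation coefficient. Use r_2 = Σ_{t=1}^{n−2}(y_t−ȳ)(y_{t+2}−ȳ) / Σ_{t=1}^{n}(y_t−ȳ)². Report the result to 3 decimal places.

-0.136

Mean ȳ = (57 + 56 + 62 + 61 + 66 + 61 + 58 + 66 + 61)/9 = 60.8889
Σ(y_t−ȳ)(y_{t+2}−ȳ) = (-4.3210) + (-0.5432) + (5.6790) + (0.0123) + (-14.7654) + (0.5679) + (-0.3210) = -13.6914
Denominator Σ(y_t−ȳ)² = 100.8889
r_2 = -13.6914 / 100.8889 = -0.136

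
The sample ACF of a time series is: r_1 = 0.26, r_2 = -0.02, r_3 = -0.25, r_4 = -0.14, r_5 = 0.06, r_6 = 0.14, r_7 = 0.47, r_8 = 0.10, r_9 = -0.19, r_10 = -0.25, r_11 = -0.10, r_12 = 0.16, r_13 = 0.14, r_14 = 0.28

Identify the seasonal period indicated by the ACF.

The largest autocorrelation is r_7 = 0.47, with a weaker echo at lag 14 (0.28); the remaining lags stay at or below 0.26.
The dominant spike at lag 7 indicates a seasonal period of 7.

7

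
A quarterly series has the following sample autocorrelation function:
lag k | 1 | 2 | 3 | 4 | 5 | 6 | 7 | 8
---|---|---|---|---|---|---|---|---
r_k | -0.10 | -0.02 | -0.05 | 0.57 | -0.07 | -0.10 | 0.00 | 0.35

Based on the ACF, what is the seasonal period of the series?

The largest autocorrelation is r_4 = 0.57, with a weaker echo at lag 8 (0.35); the remaining lags stay at or below 0.00.
The dominant spike at lag 4 indicates a seasonal period of 4.

4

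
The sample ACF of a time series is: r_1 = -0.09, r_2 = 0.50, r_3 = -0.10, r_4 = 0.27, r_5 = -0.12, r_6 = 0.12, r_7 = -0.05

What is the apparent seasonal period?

The largest autocorrelation is r_2 = 0.50, with a weaker echo at lag 4 (0.27); the remaining lags stay at or below 0.12.
The dominant spike at lag 2 indicates a seasonal period of 2.

2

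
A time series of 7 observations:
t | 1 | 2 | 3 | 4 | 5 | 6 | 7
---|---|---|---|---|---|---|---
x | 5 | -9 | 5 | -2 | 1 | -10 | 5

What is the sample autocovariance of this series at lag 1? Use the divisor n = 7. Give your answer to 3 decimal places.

-24.746

Mean x̄ = (5 − 9 + 5 − 2 + 1 − 10 + 5)/7 = -0.7143
Deviations: 5.7143, -8.2857, 5.7143, -1.2857, 1.7143, -9.2857, 5.7143
Σ_{t=1}^{6}(x_t−x̄)(x_{t+1}−x̄) = -173.2245
γ_1 = -173.2245 / 7 = -24.746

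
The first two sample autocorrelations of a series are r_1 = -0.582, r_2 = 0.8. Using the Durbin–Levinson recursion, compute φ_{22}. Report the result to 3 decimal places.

φ_{22} = (r_2 − r_1²) / (1 − r_1²)
r_1² = (-0.582)² = 0.338724
Numerator = 0.8 − 0.3387 = 0.4613; denominator = 1 − 0.3387 = 0.6613
φ_{22} = 0.4613 / 0.6613 = 0.698

0.698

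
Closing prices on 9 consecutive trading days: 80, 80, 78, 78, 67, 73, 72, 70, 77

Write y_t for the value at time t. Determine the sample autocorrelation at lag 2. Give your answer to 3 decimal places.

0.161

Mean ȳ = (80 + 80 + 78 + 78 + 67 + 73 + 72 + 70 + 77)/9 = 75.0000
Σ(y_t−ȳ)(y_{t+2}−ȳ) = (15.0000) + (15.0000) + (-24.0000) + (-6.0000) + (24.0000) + (10.0000) + (-6.0000) = 28.0000
Denominator Σ(y_t−ȳ)² = 174.0000
r_2 = 28.0000 / 174.0000 = 0.161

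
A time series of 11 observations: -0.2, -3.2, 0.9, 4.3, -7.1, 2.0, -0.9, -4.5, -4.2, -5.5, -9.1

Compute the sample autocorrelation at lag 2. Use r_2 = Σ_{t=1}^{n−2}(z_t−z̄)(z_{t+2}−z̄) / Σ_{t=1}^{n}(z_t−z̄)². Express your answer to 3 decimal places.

0.097

Mean z̄ = (-0.2 − 3.2 + 0.9 + 4.3 − 7.1 + 2.0 − 0.9 − 4.5 − 4.2 − 5.5 − 9.1)/11 = -2.5000
Numerator Σ_{t=1}^{9}(z_t−z̄)(z_{t+2}−z̄) = 16.1600
Denominator Σ(z_t−z̄)² = 167.0000
r_2 = 16.1600 / 167.0000 = 0.097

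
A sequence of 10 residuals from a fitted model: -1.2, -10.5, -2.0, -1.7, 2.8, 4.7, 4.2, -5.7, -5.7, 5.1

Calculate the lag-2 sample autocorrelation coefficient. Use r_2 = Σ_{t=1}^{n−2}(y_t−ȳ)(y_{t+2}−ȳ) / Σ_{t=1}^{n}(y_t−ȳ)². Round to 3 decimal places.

-0.247

Mean ȳ = (-1.2 − 10.5 − 2.0 − 1.7 + 2.8 + 4.7 + 4.2 − 5.7 − 5.7 + 5.1)/10 = -1.0000
Numerator Σ_{t=1}^{8}(y_t−ȳ)(y_{t+2}−ȳ) = -61.0800
Denominator Σ(y_t−ȳ)² = 247.1400
r_2 = -61.0800 / 247.1400 = -0.247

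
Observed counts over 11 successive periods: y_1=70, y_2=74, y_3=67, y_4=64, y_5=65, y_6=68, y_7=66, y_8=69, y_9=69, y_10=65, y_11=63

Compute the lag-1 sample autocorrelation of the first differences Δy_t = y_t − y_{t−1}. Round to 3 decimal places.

First differences Δy: 4, -7, -3, 1, 3, -2, 3, 0, -4, -2
Mean of differences = -0.7000
Numerator Σ(Δy_t−Δȳ)(Δy_{t+1}−Δȳ) = -17.7900
Denominator Σ(Δy_t−Δȳ)² = 112.1000
r_1(Δy) = -17.7900 / 112.1000 = -0.159

-0.159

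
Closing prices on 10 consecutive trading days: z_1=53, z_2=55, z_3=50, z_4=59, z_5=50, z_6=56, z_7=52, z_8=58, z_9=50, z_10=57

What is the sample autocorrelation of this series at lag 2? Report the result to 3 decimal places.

0.657

Mean z̄ = (53 + 55 + 50 + 59 + 50 + 56 + 52 + 58 + 50 + 57)/10 = 54.0000
Numerator Σ_{t=1}^{8}(z_t−z̄)(z_{t+2}−z̄) = 71.0000
Denominator Σ(z_t−z̄)² = 108.0000
r_2 = 71.0000 / 108.0000 = 0.657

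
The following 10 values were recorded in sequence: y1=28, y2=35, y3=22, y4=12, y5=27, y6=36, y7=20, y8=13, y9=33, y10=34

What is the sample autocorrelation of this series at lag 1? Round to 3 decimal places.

Mean ȳ = (28 + 35 + 22 + 12 + 27 + 36 + 20 + 13 + 33 + 34)/10 = 26.0000
Numerator Σ_{t=1}^{9}(y_t−ȳ)(y_{t+1}−ȳ) = 17.0000
Denominator Σ(y_t−ȳ)² = 716.0000
r_1 = 17.0000 / 716.0000 = 0.024

0.024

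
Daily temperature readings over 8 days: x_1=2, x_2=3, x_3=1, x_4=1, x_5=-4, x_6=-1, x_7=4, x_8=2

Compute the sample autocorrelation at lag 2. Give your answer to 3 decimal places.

-0.386

Mean x̄ = (2 + 3 + 1 + 1 − 4 − 1 + 4 + 2)/8 = 1.0000
Σ(x_t−x̄)(x_{t+2}−x̄) = (0.0000) + (0.0000) + (0.0000) + (0.0000) + (-15.0000) + (-2.0000) = -17.0000
Denominator Σ(x_t−x̄)² = 44.0000
r_2 = -17.0000 / 44.0000 = -0.386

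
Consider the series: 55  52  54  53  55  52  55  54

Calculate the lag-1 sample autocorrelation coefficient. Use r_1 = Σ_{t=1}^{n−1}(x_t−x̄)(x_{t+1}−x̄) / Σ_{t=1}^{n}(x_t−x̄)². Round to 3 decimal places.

Mean x̄ = (55 + 52 + 54 + 53 + 55 + 52 + 55 + 54)/8 = 53.7500
Deviations from mean: 1.2500, -1.7500, 0.2500, -0.7500, 1.2500, -1.7500, 1.2500, 0.2500
Σ(x_t−x̄)(x_{t+1}−x̄) = (-2.1875) + (-0.4375) + (-0.1875) + (-0.9375) + (-2.1875) + (-2.1875) + (0.3125) = -7.8125
Denominator Σ(x_t−x̄)² = 11.5000
r_1 = -7.8125 / 11.5000 = -0.679

-0.679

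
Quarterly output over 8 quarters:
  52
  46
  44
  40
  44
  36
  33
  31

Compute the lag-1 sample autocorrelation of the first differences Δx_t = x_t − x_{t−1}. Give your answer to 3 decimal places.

-0.535

First differences Δx: -6, -2, -4, 4, -8, -3, -2
Mean of differences = -3.0000
Numerator Σ(Δx_t−Δx̄)(Δx_{t+1}−Δx̄) = -46.0000
Denominator Σ(Δx_t−Δx̄)² = 86.0000
r_1(Δx) = -46.0000 / 86.0000 = -0.535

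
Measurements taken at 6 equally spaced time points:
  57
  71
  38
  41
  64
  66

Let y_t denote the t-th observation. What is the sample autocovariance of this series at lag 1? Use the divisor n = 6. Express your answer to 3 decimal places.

Mean ȳ = (57 + 71 + 38 + 41 + 64 + 66)/6 = 56.1667
Deviations: 0.8333, 14.8333, -18.1667, -15.1667, 7.8333, 9.8333
Σ_{t=1}^{5}(y_t−ȳ)(y_{t+1}−ȳ) = -23.3611
γ_1 = -23.3611 / 6 = -3.894

-3.894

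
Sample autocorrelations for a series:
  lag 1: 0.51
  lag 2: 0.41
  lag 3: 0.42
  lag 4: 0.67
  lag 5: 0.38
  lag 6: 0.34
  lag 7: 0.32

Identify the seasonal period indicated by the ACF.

4

The largest autocorrelation is r_4 = 0.67; the remaining lags stay at or below 0.51. The elevated value at lag 1 (0.51), dropping to 0.41 at lag 2, reflects decaying short-term dependence rather than seasonality.
The dominant spike at lag 4 indicates a seasonal period of 4.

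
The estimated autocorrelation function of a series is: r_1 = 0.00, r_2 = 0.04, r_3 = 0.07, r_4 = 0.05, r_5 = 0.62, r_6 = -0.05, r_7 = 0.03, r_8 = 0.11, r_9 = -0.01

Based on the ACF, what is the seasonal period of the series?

The largest autocorrelation is r_5 = 0.62; the remaining lags stay at or below 0.11.
The dominant spike at lag 5 indicates a seasonal period of 5.

5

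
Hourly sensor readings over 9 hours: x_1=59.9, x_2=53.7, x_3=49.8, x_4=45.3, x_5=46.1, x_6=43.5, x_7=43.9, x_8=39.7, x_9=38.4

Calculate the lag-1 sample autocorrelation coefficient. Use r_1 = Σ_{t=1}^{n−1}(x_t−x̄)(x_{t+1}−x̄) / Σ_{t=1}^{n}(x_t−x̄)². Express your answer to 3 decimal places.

0.537

Mean x̄ = (59.9 + 53.7 + 49.8 + 45.3 + 46.1 + 43.5 + 43.9 + 39.7 + 38.4)/9 = 46.7000
Numerator Σ_{t=1}^{8}(x_t−x̄)(x_{t+1}−x̄) = 199.1800
Denominator Σ(x_t−x̄)² = 371.1400
r_1 = 199.1800 / 371.1400 = 0.537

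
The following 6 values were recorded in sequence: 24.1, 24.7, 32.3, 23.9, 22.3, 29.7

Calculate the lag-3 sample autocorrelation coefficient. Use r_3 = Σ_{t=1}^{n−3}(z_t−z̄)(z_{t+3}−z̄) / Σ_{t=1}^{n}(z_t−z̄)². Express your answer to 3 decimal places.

Mean z̄ = (24.1 + 24.7 + 32.3 + 23.9 + 22.3 + 29.7)/6 = 26.1667
Deviations from mean: -2.0667, -1.4667, 6.1333, -2.2667, -3.8667, 3.5333
Σ(z_t−z̄)(z_{t+3}−z̄) = (4.6844) + (5.6711) + (21.6711) = 32.0267
Denominator Σ(z_t−z̄)² = 76.6133
r_3 = 32.0267 / 76.6133 = 0.418

0.418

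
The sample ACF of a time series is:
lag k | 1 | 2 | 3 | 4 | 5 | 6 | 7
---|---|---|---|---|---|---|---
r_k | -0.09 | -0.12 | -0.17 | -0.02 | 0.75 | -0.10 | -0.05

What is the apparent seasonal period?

The largest autocorrelation is r_5 = 0.75; the remaining lags stay at or below -0.02.
The dominant spike at lag 5 indicates a seasonal period of 5.

5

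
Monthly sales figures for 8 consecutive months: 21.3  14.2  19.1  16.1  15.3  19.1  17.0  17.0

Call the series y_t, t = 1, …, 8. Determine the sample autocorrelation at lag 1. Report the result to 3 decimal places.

-0.572

Mean ȳ = (21.3 + 14.2 + 19.1 + 16.1 + 15.3 + 19.1 + 17.0 + 17.0)/8 = 17.3875
Σ(y_t−ȳ)(y_{t+1}−ȳ) = (-12.4711) + (-5.4586) + (-2.2048) + (2.6877) + (-3.5748) + (-0.6636) + (0.1502) = -21.5352
Denominator Σ(y_t−ȳ)² = 37.6488
r_1 = -21.5352 / 37.6488 = -0.572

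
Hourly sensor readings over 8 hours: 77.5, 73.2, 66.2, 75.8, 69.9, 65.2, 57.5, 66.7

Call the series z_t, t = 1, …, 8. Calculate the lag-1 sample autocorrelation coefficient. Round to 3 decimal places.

Mean z̄ = (77.5 + 73.2 + 66.2 + 75.8 + 69.9 + 65.2 + 57.5 + 66.7)/8 = 69.0000
Deviations from mean: 8.5000, 4.2000, -2.8000, 6.8000, 0.9000, -3.8000, -11.5000, -2.3000
Σ(z_t−z̄)(z_{t+1}−z̄) = (35.7000) + (-11.7600) + (-19.0400) + (6.1200) + (-3.4200) + (43.7000) + (26.4500) = 77.7500
Denominator Σ(z_t−z̄)² = 296.7600
r_1 = 77.7500 / 296.7600 = 0.262

0.262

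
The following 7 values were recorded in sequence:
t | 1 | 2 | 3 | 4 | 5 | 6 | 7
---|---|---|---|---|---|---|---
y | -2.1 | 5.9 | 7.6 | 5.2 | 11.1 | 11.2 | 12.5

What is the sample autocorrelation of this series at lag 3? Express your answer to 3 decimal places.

Mean ȳ = (-2.1 + 5.9 + 7.6 + 5.2 + 11.1 + 11.2 + 12.5)/7 = 7.3429
Deviations from mean: -9.4429, -1.4429, 0.2571, -2.1429, 3.7571, 3.8571, 5.1571
Σ(y_t−ȳ)(y_{t+3}−ȳ) = (20.2347) + (-5.4210) + (0.9918) + (-11.0510) = 4.7545
Denominator Σ(y_t−ȳ)² = 151.4971
r_3 = 4.7545 / 151.4971 = 0.031

0.031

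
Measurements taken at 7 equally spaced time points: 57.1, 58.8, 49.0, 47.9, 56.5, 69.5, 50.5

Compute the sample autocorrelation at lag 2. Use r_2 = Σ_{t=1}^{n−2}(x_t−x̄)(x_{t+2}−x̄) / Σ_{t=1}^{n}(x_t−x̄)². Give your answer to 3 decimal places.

Mean x̄ = (57.1 + 58.8 + 49.0 + 47.9 + 56.5 + 69.5 + 50.5)/7 = 55.6143
Deviations from mean: 1.4857, 3.1857, -6.6143, -7.7143, 0.8857, 13.8857, -5.1143
Numerator Σ_{t=1}^{5}(x_t−x̄)(x_{t+2}−x̄) = -151.9090
Denominator Σ(x_t−x̄)² = 335.3686
r_2 = -151.9090 / 335.3686 = -0.453

-0.453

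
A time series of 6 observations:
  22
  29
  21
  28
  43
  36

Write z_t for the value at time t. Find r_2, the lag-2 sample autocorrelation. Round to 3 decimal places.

Mean z̄ = (22 + 29 + 21 + 28 + 43 + 36)/6 = 29.8333
Deviations from mean: -7.8333, -0.8333, -8.8333, -1.8333, 13.1667, 6.1667
Numerator Σ_{t=1}^{4}(z_t−z̄)(z_{t+2}−z̄) = -56.8889
Denominator Σ(z_t−z̄)² = 354.8333
r_2 = -56.8889 / 354.8333 = -0.160

-0.160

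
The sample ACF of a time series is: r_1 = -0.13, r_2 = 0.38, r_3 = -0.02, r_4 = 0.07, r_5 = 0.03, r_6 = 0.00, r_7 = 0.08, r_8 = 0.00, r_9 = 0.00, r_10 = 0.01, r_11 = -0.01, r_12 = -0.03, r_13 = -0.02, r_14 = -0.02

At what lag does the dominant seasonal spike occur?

2

The largest autocorrelation is r_2 = 0.38; the remaining lags stay at or below 0.08.
The dominant spike at lag 2 indicates a seasonal period of 2.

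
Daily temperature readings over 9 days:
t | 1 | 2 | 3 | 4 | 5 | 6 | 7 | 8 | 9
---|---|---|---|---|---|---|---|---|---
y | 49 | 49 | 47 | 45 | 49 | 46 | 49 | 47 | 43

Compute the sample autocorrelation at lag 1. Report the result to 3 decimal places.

Mean ȳ = (49 + 49 + 47 + 45 + 49 + 46 + 49 + 47 + 43)/9 = 47.1111
Numerator Σ_{t=1}^{8}(y_t−ȳ)(y_{t+1}−ȳ) = -4.3457
Denominator Σ(y_t−ȳ)² = 36.8889
r_1 = -4.3457 / 36.8889 = -0.118

-0.118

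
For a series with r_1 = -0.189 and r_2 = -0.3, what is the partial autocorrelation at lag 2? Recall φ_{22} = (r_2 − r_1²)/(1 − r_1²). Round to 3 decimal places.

-0.348

φ_{22} = (r_2 − r_1²) / (1 − r_1²)
r_1² = (-0.189)² = 0.035721
Numerator = -0.3 − 0.0357 = -0.3357; denominator = 1 − 0.0357 = 0.9643
φ_{22} = -0.3357 / 0.9643 = -0.348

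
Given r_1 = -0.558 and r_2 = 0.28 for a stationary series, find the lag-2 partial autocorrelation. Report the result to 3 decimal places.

φ_{22} = (r_2 − r_1²) / (1 − r_1²)
r_1² = (-0.558)² = 0.311364
Numerator = 0.28 − 0.3114 = -0.0314; denominator = 1 − 0.3114 = 0.6886
φ_{22} = -0.0314 / 0.6886 = -0.046

-0.046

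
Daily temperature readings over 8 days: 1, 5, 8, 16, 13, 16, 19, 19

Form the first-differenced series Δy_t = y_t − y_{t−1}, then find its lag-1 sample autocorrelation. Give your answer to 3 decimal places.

-0.439

First differences Δy: 4, 3, 8, -3, 3, 3, 0
Mean of differences = 2.5714
Numerator Σ(Δy_t−Δȳ)(Δy_{t+1}−Δȳ) = -30.6122
Denominator Σ(Δy_t−Δȳ)² = 69.7143
r_1(Δy) = -30.6122 / 69.7143 = -0.439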